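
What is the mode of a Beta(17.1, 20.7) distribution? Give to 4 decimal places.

With α,β > 1, mode = (α−1)/(α+β−2) = 16.1/35.8 = 0.4497.

0.4497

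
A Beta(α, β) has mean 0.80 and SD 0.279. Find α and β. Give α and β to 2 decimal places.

Variance = 0.279² = 0.077841. The moment-matching identity α+β = μ(1−μ)/Var − 1 gives
α+β = 0.1600/0.077841 − 1 = 1.0555, so α = μ·1.0555 = 0.84 and β = (1−μ)·1.0555 = 0.21.

α = 0.84, β = 0.21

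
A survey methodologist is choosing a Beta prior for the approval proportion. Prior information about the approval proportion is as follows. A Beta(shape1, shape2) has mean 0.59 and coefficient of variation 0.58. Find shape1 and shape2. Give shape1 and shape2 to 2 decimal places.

shape1 = 0.63, shape2 = 0.44

σ = CV·μ = 0.58×0.59 = 0.34220, so σ² = 0.117101.
s+1 = μ(1−μ)/σ² = 0.2419/0.117101 = 2.0657, so s = shape1+shape2 = 1.0657.
shape1 = μs = 0.63, shape2 = (1−μ)s = 0.44.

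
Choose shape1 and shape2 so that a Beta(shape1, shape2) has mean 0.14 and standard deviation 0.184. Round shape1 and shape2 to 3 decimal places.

shape1 = 0.358, shape2 = 2.198

First σ² = 0.033856. Setting shape1 = μn, shape2 = (1−μ)n with n = shape1+shape2,
μ(1−μ)/(n+1) = 0.033856 ⇒ n+1 = 0.1204/0.033856 = 3.5562 ⇒ n = 2.5562.
Hence shape1 = 0.14×2.5562 = 0.358, shape2 = 0.86×2.5562 = 2.198.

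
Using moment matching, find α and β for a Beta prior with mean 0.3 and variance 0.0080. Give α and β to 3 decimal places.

α = 7.575, β = 17.675

By moment matching, α+β = μ(1−μ)/σ² − 1 = (0.3·0.7)/0.0080 − 1 = 26.2500 − 1 = 25.2500.
Since α/(α+β) = μ, α = 0.3·25.2500 = 7.575 and β = 0.7·25.2500 = 17.675.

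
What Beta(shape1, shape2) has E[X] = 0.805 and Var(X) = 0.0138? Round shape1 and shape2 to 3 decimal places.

shape1 = 8.352, shape2 = 2.023

By moment matching, shape1+shape2 = μ(1−μ)/σ² − 1 = (0.805·0.195)/0.0138 − 1 = 11.3750 − 1 = 10.3750.
Since shape1/(shape1+shape2) = μ, shape1 = 0.805·10.3750 = 8.352 and shape2 = 0.195·10.3750 = 2.023.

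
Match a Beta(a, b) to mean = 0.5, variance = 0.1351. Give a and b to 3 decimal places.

By moment matching, a+b = μ(1−μ)/σ² − 1 = (0.5·0.5)/0.1351 − 1 = 1.8505 − 1 = 0.8505.
Since a/(a+b) = μ, a = 0.5·0.8505 = 0.425 and b = 0.5·0.8505 = 0.425.

a = 0.425, b = 0.425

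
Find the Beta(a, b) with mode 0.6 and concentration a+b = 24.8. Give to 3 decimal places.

Mode = (a−1)/(κ−2) with κ = a+b, so a−1 = 0.6·22.8 = 13.680.
a = 14.680; b = κ − a = 10.120.

a = 14.680, b = 10.120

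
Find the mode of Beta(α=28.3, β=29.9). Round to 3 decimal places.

The density x^(α−1)(1−x)^(β−1) is maximised at (α−1)/(α+β−2) = 27.3/56.2 = 0.486.

0.486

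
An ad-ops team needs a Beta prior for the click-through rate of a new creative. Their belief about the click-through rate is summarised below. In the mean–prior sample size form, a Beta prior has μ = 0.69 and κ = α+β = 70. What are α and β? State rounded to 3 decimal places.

Split κ in proportion μ : (1−μ): α = 0.69·70 = 48.300, β = 70 − 48.300 = 21.700.

α = 48.300, β = 21.700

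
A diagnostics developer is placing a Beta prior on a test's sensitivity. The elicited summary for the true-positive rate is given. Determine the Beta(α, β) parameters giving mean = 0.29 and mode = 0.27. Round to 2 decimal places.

α = 6.67, β = 16.33

Let s = α+β. Mean gives α = μs = 0.29s; mode gives (α−1)/(s−2) = 0.27.
Substituting: 0.29s − 1 = 0.27(s−2) = 0.27s − 0.54, so 0.02s = 0.46 and s = 23.0000.
Then α = 0.29×23.0000 = 6.67 and β = s−α = 16.33.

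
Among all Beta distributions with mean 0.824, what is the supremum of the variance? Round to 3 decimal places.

0.145

For fixed mean μ the Beta variance is μ(1−μ)/(α+β+1), increasing as α+β decreases.
Its least upper bound (not attained) is μ(1−μ) = 0.824·0.176 = 0.145.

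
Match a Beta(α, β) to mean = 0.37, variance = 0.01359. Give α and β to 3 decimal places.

α = 5.976, β = 10.176

Write ν = α+β; then α = μν and Var = μ(1−μ)/(ν+1).
ν = μ(1−μ)/Var − 1 = 0.2331/0.01359 − 1 = 16.1523.
α = 0.37·16.1523 = 5.976, β = 0.63·16.1523 = 10.176.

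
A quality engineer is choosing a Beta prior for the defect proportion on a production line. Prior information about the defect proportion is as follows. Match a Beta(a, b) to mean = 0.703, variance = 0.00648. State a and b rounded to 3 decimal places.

a = 21.948, b = 9.273

By moment matching, a+b = μ(1−μ)/σ² − 1 = (0.703·0.297)/0.00648 − 1 = 32.2208 − 1 = 31.2208.
Since a/(a+b) = μ, a = 0.703·31.2208 = 21.948 and b = 0.297·31.2208 = 9.273.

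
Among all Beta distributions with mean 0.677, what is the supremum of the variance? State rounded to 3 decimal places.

Var = μ(1−μ)/(α+β+1), which approaches μ(1−μ) as α+β → 0.
So the supremum is μ(1−μ) = 0.677×0.323 = 0.219.

0.219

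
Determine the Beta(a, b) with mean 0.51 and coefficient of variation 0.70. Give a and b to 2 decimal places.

Var = (CV·μ)² = (0.70×0.51)² = 0.127449.
a+b = μ(1−μ)/Var − 1 = 0.2499/0.127449 − 1 = 0.9608.
Thus a = 0.51·0.9608 = 0.49 and b = 0.49·0.9608 = 0.47.

a = 0.49, b = 0.47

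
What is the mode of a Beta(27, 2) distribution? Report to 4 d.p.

With α,β > 1, mode = (α−1)/(α+β−2) = 26/27 = 0.9630.

0.9630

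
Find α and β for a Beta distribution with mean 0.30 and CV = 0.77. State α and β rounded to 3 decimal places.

α = 0.881, β = 2.055

σ = CV·μ = 0.77×0.30 = 0.23100, so σ² = 0.053361.
s+1 = μ(1−μ)/σ² = 0.2100/0.053361 = 3.9355, so s = α+β = 2.9355.
α = μs = 0.881, β = (1−μ)s = 2.055.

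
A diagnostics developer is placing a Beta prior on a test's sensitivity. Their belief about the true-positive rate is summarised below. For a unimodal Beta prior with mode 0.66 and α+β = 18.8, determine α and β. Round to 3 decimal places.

α = 12.088, β = 6.712

For α,β>1 the mode is (α−1)/(α+β−2), so α = mode·(κ−2)+1 = 0.66×16.8+1 = 12.088.
And β = (1−mode)·(κ−2)+1 = 0.34×16.8+1 = 6.712.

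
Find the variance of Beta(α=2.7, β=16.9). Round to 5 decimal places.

0.00577

μ = 2.7/19.6 = 0.137755; Var = μ(1−μ)/(α+β+1) = 0.1187786/20.6 = 0.00577.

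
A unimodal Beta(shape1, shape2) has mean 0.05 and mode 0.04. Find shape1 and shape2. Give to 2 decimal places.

shape1 = 4.60, shape2 = 87.40

With s = shape1+shape2: μ = shape1/s and mode = (shape1−1)/(s−2). Eliminating shape1 = μs,
μs − 1 = m(s−2) ⇒ s(μ−m) = 1−2m ⇒ s = 0.92/0.01 = 92.0000.
So shape1 = μs = 4.60, shape2 = (1−μ)s = 87.40.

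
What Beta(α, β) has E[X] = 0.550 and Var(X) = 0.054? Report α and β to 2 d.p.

α = 1.97, β = 1.61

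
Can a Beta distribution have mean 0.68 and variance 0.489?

No

A Beta with mean μ has variance μ(1−μ)/(α+β+1) < μ(1−μ).
Here μ(1−μ) = 0.68×0.32 = 0.2176, and 0.489 ≥ 0.2176.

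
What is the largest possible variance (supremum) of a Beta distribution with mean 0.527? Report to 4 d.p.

0.2493

Var = μ(1−μ)/(α+β+1), which approaches μ(1−μ) as α+β → 0.
So the supremum is μ(1−μ) = 0.527×0.473 = 0.2493.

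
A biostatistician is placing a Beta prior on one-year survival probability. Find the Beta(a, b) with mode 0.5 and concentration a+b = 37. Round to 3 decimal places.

a = 18.500, b = 18.500

For a,b>1 the mode is (a−1)/(a+b−2), so a = mode·(κ−2)+1 = 0.5×35+1 = 18.500.
And b = (1−mode)·(κ−2)+1 = 0.5×35+1 = 18.500.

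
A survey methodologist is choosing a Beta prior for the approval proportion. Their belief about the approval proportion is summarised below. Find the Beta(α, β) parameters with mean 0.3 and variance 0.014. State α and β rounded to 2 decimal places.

By moment matching, α+β = μ(1−μ)/σ² − 1 = (0.3·0.7)/0.014 − 1 = 15.0000 − 1 = 14.0000.
Since α/(α+β) = μ, α = 0.3·14.0000 = 4.20 and β = 0.7·14.0000 = 9.80.

α = 4.20, β = 9.80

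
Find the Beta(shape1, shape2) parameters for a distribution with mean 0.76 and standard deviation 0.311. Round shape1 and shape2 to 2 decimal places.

First σ² = 0.096721. Setting shape1 = μn, shape2 = (1−μ)n with n = shape1+shape2,
μ(1−μ)/(n+1) = 0.096721 ⇒ n+1 = 0.1824/0.096721 = 1.8858 ⇒ n = 0.8858.
Hence shape1 = 0.76×0.8858 = 0.67, shape2 = 0.24×0.8858 = 0.21.

shape1 = 0.67, shape2 = 0.21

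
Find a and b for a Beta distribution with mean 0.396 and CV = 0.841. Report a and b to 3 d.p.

Var = (CV·μ)² = (0.841×0.396)² = 0.110913.
a+b = μ(1−μ)/Var − 1 = 0.239184/0.110913 − 1 = 1.1565.
Thus a = 0.396·1.1565 = 0.458 and b = 0.604·1.1565 = 0.699.

a = 0.458, b = 0.699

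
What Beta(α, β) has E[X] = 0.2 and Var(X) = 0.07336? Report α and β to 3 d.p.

α = 0.236, β = 0.945

By moment matching, α+β = μ(1−μ)/σ² − 1 = (0.2·0.8)/0.07336 − 1 = 2.1810 − 1 = 1.1810.
Since α/(α+β) = μ, α = 0.2·1.1810 = 0.236 and β = 0.8·1.1810 = 0.945.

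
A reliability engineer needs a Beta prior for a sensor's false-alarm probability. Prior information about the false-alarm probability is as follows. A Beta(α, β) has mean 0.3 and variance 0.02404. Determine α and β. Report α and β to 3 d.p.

α = 2.321, β = 5.415

Write ν = α+β; then α = μν and Var = μ(1−μ)/(ν+1).
ν = μ(1−μ)/Var − 1 = 0.21/0.02404 − 1 = 7.7354.
α = 0.3·7.7354 = 2.321, β = 0.7·7.7354 = 5.415.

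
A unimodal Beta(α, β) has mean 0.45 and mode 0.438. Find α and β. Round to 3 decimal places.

Let s = α+β. Mean gives α = μs = 0.45s; mode gives (α−1)/(s−2) = 0.438.
Substituting: 0.45s − 1 = 0.438(s−2) = 0.438s − 0.876, so 0.012s = 0.124 and s = 10.3333.
Then α = 0.45×10.3333 = 4.650 and β = s−α = 5.683.

α = 4.650, β = 5.683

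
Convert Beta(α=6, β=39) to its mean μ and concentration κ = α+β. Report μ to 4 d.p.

κ = α+β = 6+39 = 45; μ = α/κ = 6/45 = 0.1333.

μ = 0.1333, κ = 45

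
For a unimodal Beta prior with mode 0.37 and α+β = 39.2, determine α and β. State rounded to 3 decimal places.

For α,β>1 the mode is (α−1)/(α+β−2), so α = mode·(κ−2)+1 = 0.37×37.2+1 = 14.764.
And β = (1−mode)·(κ−2)+1 = 0.63×37.2+1 = 24.436.

α = 14.764, β = 24.436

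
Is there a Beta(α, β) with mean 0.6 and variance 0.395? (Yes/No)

No

A Beta with mean μ has variance μ(1−μ)/(α+β+1) < μ(1−μ).
Here μ(1−μ) = 0.6×0.4 = 0.24, and 0.395 ≥ 0.24.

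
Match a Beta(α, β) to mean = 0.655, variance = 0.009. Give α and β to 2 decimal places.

α = 15.79, β = 8.32

By moment matching, α+β = μ(1−μ)/σ² − 1 = (0.655·0.345)/0.009 − 1 = 25.1083 − 1 = 24.1083.
Since α/(α+β) = μ, α = 0.655·24.1083 = 15.79 and β = 0.345·24.1083 = 8.32.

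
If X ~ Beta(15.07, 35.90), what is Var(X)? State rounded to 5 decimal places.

0.00401

Var = αβ/[(α+β)²(α+β+1)] = (15.07×35.90)/(50.97²×51.97) = 541.0130/135014.988573 = 0.00401.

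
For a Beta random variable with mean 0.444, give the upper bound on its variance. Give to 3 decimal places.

0.247

For fixed mean μ the Beta variance is μ(1−μ)/(α+β+1), increasing as α+β decreases.
Its least upper bound (not attained) is μ(1−μ) = 0.444·0.556 = 0.247.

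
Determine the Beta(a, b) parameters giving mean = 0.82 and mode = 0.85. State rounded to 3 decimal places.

a = 19.133, b = 4.200

Let s = a+b. Mean gives a = μs = 0.82s; mode gives (a−1)/(s−2) = 0.85.
Substituting: 0.82s − 1 = 0.85(s−2) = 0.85s − 1.70, so -0.03s = -0.70 and s = 23.3333.
Then a = 0.82×23.3333 = 19.133 and b = s−a = 4.200.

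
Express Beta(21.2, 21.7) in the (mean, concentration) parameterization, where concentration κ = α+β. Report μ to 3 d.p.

κ = α+β = 21.2+21.7 = 42.9; μ = α/κ = 21.2/42.9 = 0.494.

μ = 0.494, κ = 42.9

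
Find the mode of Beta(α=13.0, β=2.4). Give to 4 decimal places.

With α,β > 1, mode = (α−1)/(α+β−2) = 12.0/13.4 = 0.8955.

0.8955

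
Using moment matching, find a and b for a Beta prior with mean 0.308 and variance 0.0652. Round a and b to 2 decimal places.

Let s = a+b. The Beta variance is μ(1−μ)/(s+1).
So s+1 = μ(1−μ)/σ² = (0.308×0.692)/0.0652 = 0.213136/0.0652 = 3.2690, giving s = 2.2690.
Then a = μs = 0.308×2.2690 = 0.70 and b = (1−μ)s = 0.692×2.2690 = 1.57.

a = 0.70, b = 1.57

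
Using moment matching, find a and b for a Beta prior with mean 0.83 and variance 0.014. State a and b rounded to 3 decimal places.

Write ν = a+b; then a = μν and Var = μ(1−μ)/(ν+1).
ν = μ(1−μ)/Var − 1 = 0.1411/0.014 − 1 = 9.0786.
a = 0.83·9.0786 = 7.535, b = 0.17·9.0786 = 1.543.

a = 7.535, b = 1.543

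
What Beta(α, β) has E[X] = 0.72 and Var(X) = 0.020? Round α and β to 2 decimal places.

Write ν = α+β; then α = μν and Var = μ(1−μ)/(ν+1).
ν = μ(1−μ)/Var − 1 = 0.2016/0.020 − 1 = 9.0800.
α = 0.72·9.0800 = 6.54, β = 0.28·9.0800 = 2.54.

α = 6.54, β = 2.54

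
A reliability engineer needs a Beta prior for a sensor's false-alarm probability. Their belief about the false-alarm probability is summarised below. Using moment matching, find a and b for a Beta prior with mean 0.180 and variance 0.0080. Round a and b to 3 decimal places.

Let s = a+b. The Beta variance is μ(1−μ)/(s+1).
So s+1 = μ(1−μ)/σ² = (0.180×0.820)/0.0080 = 0.147600/0.0080 = 18.4500, giving s = 17.4500.
Then a = μs = 0.180×17.4500 = 3.141 and b = (1−μ)s = 0.820×17.4500 = 14.309.

a = 3.141, b = 14.309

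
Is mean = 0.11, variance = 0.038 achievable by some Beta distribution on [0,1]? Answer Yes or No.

Yes

The Beta variance bound is σ² < μ(1−μ).
Here μ(1−μ) = 0.11×0.89 = 0.0979, and 0.038 < 0.0979.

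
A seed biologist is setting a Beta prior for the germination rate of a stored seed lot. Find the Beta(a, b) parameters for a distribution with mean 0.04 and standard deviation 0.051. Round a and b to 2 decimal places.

a = 0.55, b = 13.21

σ² = 0.051² = 0.002601.
With s = a+b, Var = μ(1−μ)/(s+1), so s+1 = (0.04×0.96)/0.002601 = 14.7636 and s = 13.7636.
a = μs = 0.55, b = (1−μ)s = 13.21.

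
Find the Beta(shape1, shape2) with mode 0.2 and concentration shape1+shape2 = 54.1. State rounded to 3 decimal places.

shape1 = 11.420, shape2 = 42.680

Mode = (shape1−1)/(κ−2) with κ = shape1+shape2, so shape1−1 = 0.2·52.1 = 10.420.
shape1 = 11.420; shape2 = κ − shape1 = 42.680.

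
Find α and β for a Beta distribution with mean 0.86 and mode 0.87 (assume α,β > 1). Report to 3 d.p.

α = 63.640, β = 10.360

With s = α+β: μ = α/s and mode = (α−1)/(s−2). Eliminating α = μs,
μs − 1 = m(s−2) ⇒ s(μ−m) = 1−2m ⇒ s = -0.74/-0.01 = 74.0000.
So α = μs = 63.640, β = (1−μ)s = 10.360.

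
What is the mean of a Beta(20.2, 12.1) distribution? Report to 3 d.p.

0.625

E[X] = α/(α+β) = 20.2/32.3 = 0.625.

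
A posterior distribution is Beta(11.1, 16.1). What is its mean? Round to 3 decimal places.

E[X] = α/(α+β) = 11.1/27.2 = 0.408.

0.408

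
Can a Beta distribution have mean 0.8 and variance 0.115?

Yes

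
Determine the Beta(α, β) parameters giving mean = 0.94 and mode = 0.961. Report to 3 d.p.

α = 41.270, β = 2.634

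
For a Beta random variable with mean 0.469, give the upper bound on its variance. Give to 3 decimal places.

For fixed mean μ the Beta variance is μ(1−μ)/(α+β+1), increasing as α+β decreases.
Its least upper bound (not attained) is μ(1−μ) = 0.469·0.531 = 0.249.

0.249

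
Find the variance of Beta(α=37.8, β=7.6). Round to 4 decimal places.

0.0030

Var = αβ/[(α+β)²(α+β+1)] = (37.8×7.6)/(45.4²×46.4) = 287.28/95637.824 = 0.0030.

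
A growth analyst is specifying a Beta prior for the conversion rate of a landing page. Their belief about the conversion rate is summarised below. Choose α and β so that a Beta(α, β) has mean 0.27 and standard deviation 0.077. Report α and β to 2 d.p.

σ² = 0.077² = 0.005929.
With s = α+β, Var = μ(1−μ)/(s+1), so s+1 = (0.27×0.73)/0.005929 = 33.2434 and s = 32.2434.
α = μs = 8.71, β = (1−μ)s = 23.54.

α = 8.71, β = 23.54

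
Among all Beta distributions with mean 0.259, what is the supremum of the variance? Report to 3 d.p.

0.192

For fixed mean μ the Beta variance is μ(1−μ)/(α+β+1), increasing as α+β decreases.
Its least upper bound (not attained) is μ(1−μ) = 0.259·0.741 = 0.192.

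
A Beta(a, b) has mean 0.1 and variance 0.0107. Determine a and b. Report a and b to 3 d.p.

a = 0.741, b = 6.670

Write ν = a+b; then a = μν and Var = μ(1−μ)/(ν+1).
ν = μ(1−μ)/Var − 1 = 0.09/0.0107 − 1 = 7.4112.
a = 0.1·7.4112 = 0.741, b = 0.9·7.4112 = 6.670.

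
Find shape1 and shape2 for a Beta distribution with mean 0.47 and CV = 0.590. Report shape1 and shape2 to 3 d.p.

shape1 = 1.053, shape2 = 1.187

Var = (CV·μ)² = (0.590×0.47)² = 0.076895.
shape1+shape2 = μ(1−μ)/Var − 1 = 0.2491/0.076895 − 1 = 2.2395.
Thus shape1 = 0.47·2.2395 = 1.053 and shape2 = 0.53·2.2395 = 1.187.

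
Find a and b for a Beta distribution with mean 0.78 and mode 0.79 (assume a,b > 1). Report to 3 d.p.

a = 45.240, b = 12.760

Let s = a+b. Mean gives a = μs = 0.78s; mode gives (a−1)/(s−2) = 0.79.
Substituting: 0.78s − 1 = 0.79(s−2) = 0.79s − 1.58, so -0.01s = -0.58 and s = 58.0000.
Then a = 0.78×58.0000 = 45.240 and b = s−a = 12.760.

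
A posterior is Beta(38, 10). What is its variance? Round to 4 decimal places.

0.0034

μ = 38/48 = 0.791667; Var = μ(1−μ)/(α+β+1) = 0.1649306/49 = 0.0034.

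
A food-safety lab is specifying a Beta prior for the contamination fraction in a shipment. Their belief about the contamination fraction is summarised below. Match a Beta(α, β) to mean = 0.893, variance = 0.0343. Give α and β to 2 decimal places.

Let s = α+β. The Beta variance is μ(1−μ)/(s+1).
So s+1 = μ(1−μ)/σ² = (0.893×0.107)/0.0343 = 0.095551/0.0343 = 2.7857, giving s = 1.7857.
Then α = μs = 0.893×1.7857 = 1.59 and β = (1−μ)s = 0.107×1.7857 = 0.19.

α = 1.59, β = 0.19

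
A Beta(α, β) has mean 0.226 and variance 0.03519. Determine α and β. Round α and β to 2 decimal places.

α = 0.90, β = 3.07

By moment matching, α+β = μ(1−μ)/σ² − 1 = (0.226·0.774)/0.03519 − 1 = 4.9708 − 1 = 3.9708.
Since α/(α+β) = μ, α = 0.226·3.9708 = 0.90 and β = 0.774·3.9708 = 3.07.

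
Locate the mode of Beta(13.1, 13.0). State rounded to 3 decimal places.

The density x^(α−1)(1−x)^(β−1) is maximised at (α−1)/(α+β−2) = 12.1/24.1 = 0.502.

0.502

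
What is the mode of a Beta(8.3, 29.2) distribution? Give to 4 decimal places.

With α,β > 1, mode = (α−1)/(α+β−2) = 7.3/35.5 = 0.2056.

0.2056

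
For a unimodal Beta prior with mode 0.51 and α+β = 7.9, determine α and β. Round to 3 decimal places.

α = 4.009, β = 3.891

Since the density peak of Beta(α,β) is at (α−1)/(α+β−2),
α = 1 + 0.51(7.9−2) = 4.009 and β = 7.9 − 4.009 = 3.891.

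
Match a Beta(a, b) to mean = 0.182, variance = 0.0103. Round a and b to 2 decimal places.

a = 2.45, b = 11.01

Write ν = a+b; then a = μν and Var = μ(1−μ)/(ν+1).
ν = μ(1−μ)/Var − 1 = 0.148876/0.0103 − 1 = 13.4540.
a = 0.182·13.4540 = 2.45, b = 0.818·13.4540 = 11.01.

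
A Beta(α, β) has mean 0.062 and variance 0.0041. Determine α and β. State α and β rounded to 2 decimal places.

α = 0.82, β = 12.37

By moment matching, α+β = μ(1−μ)/σ² − 1 = (0.062·0.938)/0.0041 − 1 = 14.1844 − 1 = 13.1844.
Since α/(α+β) = μ, α = 0.062·13.1844 = 0.82 and β = 0.938·13.1844 = 12.37.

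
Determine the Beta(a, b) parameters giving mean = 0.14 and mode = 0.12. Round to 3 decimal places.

With s = a+b: μ = a/s and mode = (a−1)/(s−2). Eliminating a = μs,
μs − 1 = m(s−2) ⇒ s(μ−m) = 1−2m ⇒ s = 0.76/0.02 = 38.0000.
So a = μs = 5.320, b = (1−μ)s = 32.680.

a = 5.320, b = 32.680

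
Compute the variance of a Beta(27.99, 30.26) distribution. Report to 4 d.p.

0.0042

Var = αβ/[(α+β)²(α+β+1)] = (27.99×30.26)/(58.25²×59.25) = 846.9774/201038.953125 = 0.0042.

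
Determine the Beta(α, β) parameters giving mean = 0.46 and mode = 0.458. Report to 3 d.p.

α = 19.320, β = 22.680

With s = α+β: μ = α/s and mode = (α−1)/(s−2). Eliminating α = μs,
μs − 1 = m(s−2) ⇒ s(μ−m) = 1−2m ⇒ s = 0.084/0.002 = 42.0000.
So α = μs = 19.320, β = (1−μ)s = 22.680.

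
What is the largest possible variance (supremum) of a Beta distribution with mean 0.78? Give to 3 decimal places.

For fixed mean μ the Beta variance is μ(1−μ)/(α+β+1), increasing as α+β decreases.
Its least upper bound (not attained) is μ(1−μ) = 0.78·0.22 = 0.172.

0.172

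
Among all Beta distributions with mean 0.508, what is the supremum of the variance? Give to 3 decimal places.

0.250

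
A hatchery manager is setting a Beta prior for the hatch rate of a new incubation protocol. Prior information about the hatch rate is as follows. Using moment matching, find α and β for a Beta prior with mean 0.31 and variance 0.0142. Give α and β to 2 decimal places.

By moment matching, α+β = μ(1−μ)/σ² − 1 = (0.31·0.69)/0.0142 − 1 = 15.0634 − 1 = 14.0634.
Since α/(α+β) = μ, α = 0.31·14.0634 = 4.36 and β = 0.69·14.0634 = 9.70.

α = 4.36, β = 9.70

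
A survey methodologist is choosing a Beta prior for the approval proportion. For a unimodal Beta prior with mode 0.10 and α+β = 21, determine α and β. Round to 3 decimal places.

Mode = (α−1)/(κ−2) with κ = α+β, so α−1 = 0.10·19 = 1.900.
α = 2.900; β = κ − α = 18.100.

α = 2.900, β = 18.100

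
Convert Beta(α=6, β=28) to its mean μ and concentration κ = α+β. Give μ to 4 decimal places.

μ = 0.1765, κ = 34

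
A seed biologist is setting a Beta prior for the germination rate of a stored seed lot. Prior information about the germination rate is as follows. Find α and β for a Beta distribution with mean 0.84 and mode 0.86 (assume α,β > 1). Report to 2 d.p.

α = 30.24, β = 5.76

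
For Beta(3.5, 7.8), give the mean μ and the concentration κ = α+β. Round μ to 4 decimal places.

κ = α+β = 3.5+7.8 = 11.3; μ = α/κ = 3.5/11.3 = 0.3097.

μ = 0.3097, κ = 11.3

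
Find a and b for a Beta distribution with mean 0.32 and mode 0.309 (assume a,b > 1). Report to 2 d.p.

a = 11.11, b = 23.61

With s = a+b: μ = a/s and mode = (a−1)/(s−2). Eliminating a = μs,
μs − 1 = m(s−2) ⇒ s(μ−m) = 1−2m ⇒ s = 0.382/0.011 = 34.7273.
So a = μs = 11.11, b = (1−μ)s = 23.61.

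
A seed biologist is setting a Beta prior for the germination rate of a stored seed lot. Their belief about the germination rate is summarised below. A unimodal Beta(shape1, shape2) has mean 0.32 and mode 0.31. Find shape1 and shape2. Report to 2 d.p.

shape1 = 12.16, shape2 = 25.84

Let s = shape1+shape2. Mean gives shape1 = μs = 0.32s; mode gives (shape1−1)/(s−2) = 0.31.
Substituting: 0.32s − 1 = 0.31(s−2) = 0.31s − 0.62, so 0.01s = 0.38 and s = 38.0000.
Then shape1 = 0.32×38.0000 = 12.16 and shape2 = s−shape1 = 25.84.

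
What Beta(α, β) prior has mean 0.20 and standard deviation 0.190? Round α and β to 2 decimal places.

α = 0.69, β = 2.75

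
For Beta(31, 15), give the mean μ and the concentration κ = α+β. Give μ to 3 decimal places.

μ = 0.674, κ = 46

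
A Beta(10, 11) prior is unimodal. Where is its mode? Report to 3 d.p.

The density x^(α−1)(1−x)^(β−1) is maximised at (α−1)/(α+β−2) = 9/19 = 0.474.

0.474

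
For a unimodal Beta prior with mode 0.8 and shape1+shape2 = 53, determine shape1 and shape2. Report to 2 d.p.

shape1 = 41.80, shape2 = 11.20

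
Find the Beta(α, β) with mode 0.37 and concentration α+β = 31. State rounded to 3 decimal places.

For α,β>1 the mode is (α−1)/(α+β−2), so α = mode·(κ−2)+1 = 0.37×29+1 = 11.730.
And β = (1−mode)·(κ−2)+1 = 0.63×29+1 = 19.270.

α = 11.730, β = 19.270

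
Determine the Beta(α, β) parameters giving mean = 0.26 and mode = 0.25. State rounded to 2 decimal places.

With s = α+β: μ = α/s and mode = (α−1)/(s−2). Eliminating α = μs,
μs − 1 = m(s−2) ⇒ s(μ−m) = 1−2m ⇒ s = 0.50/0.01 = 50.0000.
So α = μs = 13.00, β = (1−μ)s = 37.00.

α = 13.00, β = 37.00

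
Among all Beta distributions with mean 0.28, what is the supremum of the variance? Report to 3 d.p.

Var = μ(1−μ)/(α+β+1), which approaches μ(1−μ) as α+β → 0.
So the supremum is μ(1−μ) = 0.28×0.72 = 0.202.

0.202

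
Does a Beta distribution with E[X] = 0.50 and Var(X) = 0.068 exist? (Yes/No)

A Beta with mean μ has variance μ(1−μ)/(α+β+1) < μ(1−μ).
Here μ(1−μ) = 0.50×0.50 = 0.2500, and 0.068 < 0.2500.

Yes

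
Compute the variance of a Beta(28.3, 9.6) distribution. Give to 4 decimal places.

0.0049

Var = αβ/[(α+β)²(α+β+1)] = (28.3×9.6)/(37.9²×38.9) = 271.68/55876.349 = 0.0049.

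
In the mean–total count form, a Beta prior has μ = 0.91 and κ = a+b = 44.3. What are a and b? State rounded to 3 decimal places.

Split κ in proportion μ : (1−μ): a = 0.91·44.3 = 40.313, b = 44.3 − 40.313 = 3.987.

a = 40.313, b = 3.987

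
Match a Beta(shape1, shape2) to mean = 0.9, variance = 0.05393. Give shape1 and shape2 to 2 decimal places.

Let s = shape1+shape2. The Beta variance is μ(1−μ)/(s+1).
So s+1 = μ(1−μ)/σ² = (0.9×0.1)/0.05393 = 0.09/0.05393 = 1.6688, giving s = 0.6688.
Then shape1 = μs = 0.9×0.6688 = 0.60 and shape2 = (1−μ)s = 0.1×0.6688 = 0.07.

shape1 = 0.60, shape2 = 0.07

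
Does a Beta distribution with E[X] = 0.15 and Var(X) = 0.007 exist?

Yes

A Beta with mean μ has variance μ(1−μ)/(α+β+1) < μ(1−μ).
Here μ(1−μ) = 0.15×0.85 = 0.1275, and 0.007 < 0.1275.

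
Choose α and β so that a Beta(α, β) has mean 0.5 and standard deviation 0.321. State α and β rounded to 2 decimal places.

α = 0.71, β = 0.71

σ² = 0.321² = 0.103041.
With s = α+β, Var = μ(1−μ)/(s+1), so s+1 = (0.5×0.5)/0.103041 = 2.4262 and s = 1.4262.
α = μs = 0.71, β = (1−μ)s = 0.71.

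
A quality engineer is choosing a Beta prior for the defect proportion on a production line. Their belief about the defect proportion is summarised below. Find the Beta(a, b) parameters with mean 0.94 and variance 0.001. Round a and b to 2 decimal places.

a = 52.08, b = 3.32

Let s = a+b. The Beta variance is μ(1−μ)/(s+1).
So s+1 = μ(1−μ)/σ² = (0.94×0.06)/0.001 = 0.0564/0.001 = 56.4000, giving s = 55.4000.
Then a = μs = 0.94×55.4000 = 52.08 and b = (1−μ)s = 0.06×55.4000 = 3.32.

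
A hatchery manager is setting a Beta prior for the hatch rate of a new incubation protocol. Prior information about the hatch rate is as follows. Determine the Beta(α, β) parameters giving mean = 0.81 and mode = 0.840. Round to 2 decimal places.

Let s = α+β. Mean gives α = μs = 0.81s; mode gives (α−1)/(s−2) = 0.840.
Substituting: 0.81s − 1 = 0.840(s−2) = 0.840s − 1.680, so -0.030s = -0.680 and s = 22.6667.
Then α = 0.81×22.6667 = 18.36 and β = s−α = 4.31.

α = 18.36, β = 4.31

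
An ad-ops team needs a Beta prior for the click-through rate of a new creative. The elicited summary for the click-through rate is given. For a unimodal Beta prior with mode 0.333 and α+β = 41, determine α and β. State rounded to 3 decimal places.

α = 13.987, β = 27.013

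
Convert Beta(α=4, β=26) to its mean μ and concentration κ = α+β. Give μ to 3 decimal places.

μ = 0.133, κ = 30

κ = α+β = 4+26 = 30; μ = α/κ = 4/30 = 0.133.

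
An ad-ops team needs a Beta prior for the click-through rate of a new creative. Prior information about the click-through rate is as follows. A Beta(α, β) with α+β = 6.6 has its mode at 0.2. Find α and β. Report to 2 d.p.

α = 1.92, β = 4.68

Mode = (α−1)/(κ−2) with κ = α+β, so α−1 = 0.2·4.6 = 0.92.
α = 1.92; β = κ − α = 4.68.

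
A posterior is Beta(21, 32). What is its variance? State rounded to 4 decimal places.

0.0044

μ = 21/53 = 0.396226; Var = μ(1−μ)/(α+β+1) = 0.2392310/54 = 0.0044.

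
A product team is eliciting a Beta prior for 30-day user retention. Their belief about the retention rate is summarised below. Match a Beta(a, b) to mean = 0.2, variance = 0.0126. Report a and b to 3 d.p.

Write ν = a+b; then a = μν and Var = μ(1−μ)/(ν+1).
ν = μ(1−μ)/Var − 1 = 0.16/0.0126 − 1 = 11.6984.
a = 0.2·11.6984 = 2.340, b = 0.8·11.6984 = 9.359.

a = 2.340, b = 9.359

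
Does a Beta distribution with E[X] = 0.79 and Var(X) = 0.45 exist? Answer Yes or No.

A Beta with mean μ has variance μ(1−μ)/(α+β+1) < μ(1−μ).
Here μ(1−μ) = 0.79×0.21 = 0.1659, and 0.45 ≥ 0.1659.

No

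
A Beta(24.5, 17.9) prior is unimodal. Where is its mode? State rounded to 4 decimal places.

The density x^(α−1)(1−x)^(β−1) is maximised at (α−1)/(α+β−2) = 23.5/40.4 = 0.5817.

0.5817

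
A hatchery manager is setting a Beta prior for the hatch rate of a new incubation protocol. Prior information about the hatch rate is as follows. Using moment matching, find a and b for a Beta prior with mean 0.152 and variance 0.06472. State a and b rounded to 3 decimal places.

a = 0.151, b = 0.841

Let s = a+b. The Beta variance is μ(1−μ)/(s+1).
So s+1 = μ(1−μ)/σ² = (0.152×0.848)/0.06472 = 0.128896/0.06472 = 1.9916, giving s = 0.9916.
Then a = μs = 0.152×0.9916 = 0.151 and b = (1−μ)s = 0.848×0.9916 = 0.841.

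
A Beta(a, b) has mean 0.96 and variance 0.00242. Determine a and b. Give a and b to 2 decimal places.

Let s = a+b. The Beta variance is μ(1−μ)/(s+1).
So s+1 = μ(1−μ)/σ² = (0.96×0.04)/0.00242 = 0.0384/0.00242 = 15.8678, giving s = 14.8678.
Then a = μs = 0.96×14.8678 = 14.27 and b = (1−μ)s = 0.04×14.8678 = 0.59.

a = 14.27, b = 0.59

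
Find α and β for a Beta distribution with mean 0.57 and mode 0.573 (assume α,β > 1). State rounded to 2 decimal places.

α = 27.74, β = 20.93

With s = α+β: μ = α/s and mode = (α−1)/(s−2). Eliminating α = μs,
μs − 1 = m(s−2) ⇒ s(μ−m) = 1−2m ⇒ s = -0.146/-0.003 = 48.6667.
So α = μs = 27.74, β = (1−μ)s = 20.93.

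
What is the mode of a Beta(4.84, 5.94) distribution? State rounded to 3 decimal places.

0.437

The density x^(α−1)(1−x)^(β−1) is maximised at (α−1)/(α+β−2) = 3.84/8.78 = 0.437.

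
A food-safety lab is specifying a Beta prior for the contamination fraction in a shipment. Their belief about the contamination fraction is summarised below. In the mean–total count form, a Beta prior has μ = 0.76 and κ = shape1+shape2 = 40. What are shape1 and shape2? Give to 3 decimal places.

shape1 = 30.400, shape2 = 9.600

shape1 = μκ = 0.76×40 = 30.400 and shape2 = (1−μ)κ = 0.24×40 = 9.600.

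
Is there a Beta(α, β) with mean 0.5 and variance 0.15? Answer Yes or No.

The Beta variance bound is σ² < μ(1−μ).
Here μ(1−μ) = 0.5×0.5 = 0.25, and 0.15 < 0.25.

Yes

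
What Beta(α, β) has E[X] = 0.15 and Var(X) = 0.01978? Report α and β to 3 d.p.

Let s = α+β. The Beta variance is μ(1−μ)/(s+1).
So s+1 = μ(1−μ)/σ² = (0.15×0.85)/0.01978 = 0.1275/0.01978 = 6.4459, giving s = 5.4459.
Then α = μs = 0.15×5.4459 = 0.817 and β = (1−μ)s = 0.85×5.4459 = 4.629.

α = 0.817, β = 4.629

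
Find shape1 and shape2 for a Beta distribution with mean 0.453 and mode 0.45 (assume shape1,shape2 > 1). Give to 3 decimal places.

With s = shape1+shape2: μ = shape1/s and mode = (shape1−1)/(s−2). Eliminating shape1 = μs,
μs − 1 = m(s−2) ⇒ s(μ−m) = 1−2m ⇒ s = 0.10/0.003 = 33.3333.
So shape1 = μs = 15.100, shape2 = (1−μ)s = 18.233.

shape1 = 15.100, shape2 = 18.233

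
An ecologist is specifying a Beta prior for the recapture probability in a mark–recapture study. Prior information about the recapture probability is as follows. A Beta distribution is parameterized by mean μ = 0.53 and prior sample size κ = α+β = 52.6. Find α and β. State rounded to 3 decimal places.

α = μκ = 0.53×52.6 = 27.878 and β = (1−μ)κ = 0.47×52.6 = 24.722.

α = 27.878, β = 24.722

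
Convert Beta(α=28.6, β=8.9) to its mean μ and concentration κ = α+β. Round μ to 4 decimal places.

κ = α+β = 28.6+8.9 = 37.5; μ = α/κ = 28.6/37.5 = 0.7627.

μ = 0.7627, κ = 37.5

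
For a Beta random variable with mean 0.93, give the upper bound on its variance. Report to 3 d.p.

0.065

Var = μ(1−μ)/(α+β+1), which approaches μ(1−μ) as α+β → 0.
So the supremum is μ(1−μ) = 0.93×0.07 = 0.065.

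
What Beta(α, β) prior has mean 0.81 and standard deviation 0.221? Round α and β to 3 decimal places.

α = 1.742, β = 0.409

First σ² = 0.048841. Setting α = μn, β = (1−μ)n with n = α+β,
μ(1−μ)/(n+1) = 0.048841 ⇒ n+1 = 0.1539/0.048841 = 3.1510 ⇒ n = 2.1510.
Hence α = 0.81×2.1510 = 1.742, β = 0.19×2.1510 = 0.409.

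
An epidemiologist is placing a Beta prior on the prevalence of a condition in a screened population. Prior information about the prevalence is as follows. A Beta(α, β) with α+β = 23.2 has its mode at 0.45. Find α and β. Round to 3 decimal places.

α = 10.540, β = 12.660

Since the density peak of Beta(α,β) is at (α−1)/(α+β−2),
α = 1 + 0.45(23.2−2) = 10.540 and β = 23.2 − 10.540 = 12.660.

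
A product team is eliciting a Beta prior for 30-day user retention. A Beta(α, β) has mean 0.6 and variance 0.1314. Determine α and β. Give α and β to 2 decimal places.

α = 0.50, β = 0.33

Write ν = α+β; then α = μν and Var = μ(1−μ)/(ν+1).
ν = μ(1−μ)/Var − 1 = 0.24/0.1314 − 1 = 0.8265.
α = 0.6·0.8265 = 0.50, β = 0.4·0.8265 = 0.33.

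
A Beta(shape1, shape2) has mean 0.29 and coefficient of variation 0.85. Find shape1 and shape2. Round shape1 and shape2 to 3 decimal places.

shape1 = 0.693, shape2 = 1.696

Var = (CV·μ)² = (0.85×0.29)² = 0.060762.
shape1+shape2 = μ(1−μ)/Var − 1 = 0.2059/0.060762 − 1 = 2.3886.
Thus shape1 = 0.29·2.3886 = 0.693 and shape2 = 0.71·2.3886 = 1.696.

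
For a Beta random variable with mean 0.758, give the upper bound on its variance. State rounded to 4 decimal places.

0.1834

Var = μ(1−μ)/(α+β+1), which approaches μ(1−μ) as α+β → 0.
So the supremum is μ(1−μ) = 0.758×0.242 = 0.1834.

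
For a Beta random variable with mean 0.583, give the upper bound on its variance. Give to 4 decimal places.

0.2431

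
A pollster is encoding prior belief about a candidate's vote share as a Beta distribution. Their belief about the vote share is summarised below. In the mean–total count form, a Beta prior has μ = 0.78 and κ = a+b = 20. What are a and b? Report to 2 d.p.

Split κ in proportion μ : (1−μ): a = 0.78·20 = 15.60, b = 20 − 15.60 = 4.40.

a = 15.60, b = 4.40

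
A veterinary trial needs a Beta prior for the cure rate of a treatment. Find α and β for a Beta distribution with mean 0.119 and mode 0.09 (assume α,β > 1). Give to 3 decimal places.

Let s = α+β. Mean gives α = μs = 0.119s; mode gives (α−1)/(s−2) = 0.09.
Substituting: 0.119s − 1 = 0.09(s−2) = 0.09s − 0.18, so 0.029s = 0.82 and s = 28.2759.
Then α = 0.119×28.2759 = 3.365 and β = s−α = 24.911.

α = 3.365, β = 24.911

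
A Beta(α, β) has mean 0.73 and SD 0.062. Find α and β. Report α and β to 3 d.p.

α = 36.701, β = 13.574

σ² = 0.062² = 0.003844.
With s = α+β, Var = μ(1−μ)/(s+1), so s+1 = (0.73×0.27)/0.003844 = 51.2747 and s = 50.2747.
α = μs = 36.701, β = (1−μ)s = 13.574.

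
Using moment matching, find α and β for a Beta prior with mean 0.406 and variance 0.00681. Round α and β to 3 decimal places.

α = 13.972, β = 20.441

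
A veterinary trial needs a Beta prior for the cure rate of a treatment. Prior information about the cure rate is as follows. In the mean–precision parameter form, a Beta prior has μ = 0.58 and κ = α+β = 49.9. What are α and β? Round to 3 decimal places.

α = 28.942, β = 20.958

Split κ in proportion μ : (1−μ): α = 0.58·49.9 = 28.942, β = 49.9 − 28.942 = 20.958.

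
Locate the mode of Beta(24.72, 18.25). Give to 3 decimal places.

0.579

The density x^(α−1)(1−x)^(β−1) is maximised at (α−1)/(α+β−2) = 23.72/40.97 = 0.579.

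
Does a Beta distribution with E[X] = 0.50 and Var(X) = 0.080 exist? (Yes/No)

Yes

A Beta with mean μ has variance μ(1−μ)/(α+β+1) < μ(1−μ).
Here μ(1−μ) = 0.50×0.50 = 0.2500, and 0.080 < 0.2500.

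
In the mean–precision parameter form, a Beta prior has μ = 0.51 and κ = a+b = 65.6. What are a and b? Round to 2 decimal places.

Split κ in proportion μ : (1−μ): a = 0.51·65.6 = 33.46, b = 65.6 − 33.46 = 32.14.

a = 33.46, b = 32.14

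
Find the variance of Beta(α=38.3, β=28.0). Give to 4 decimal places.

Var = αβ/[(α+β)²(α+β+1)] = (38.3×28.0)/(66.3²×67.3) = 1072.40/295829.937 = 0.0036.

0.0036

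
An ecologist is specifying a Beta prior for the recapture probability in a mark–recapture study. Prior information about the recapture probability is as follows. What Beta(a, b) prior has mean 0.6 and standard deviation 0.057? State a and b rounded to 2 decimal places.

Variance = 0.057² = 0.003249. The moment-matching identity a+b = μ(1−μ)/Var − 1 gives
a+b = 0.24/0.003249 − 1 = 72.8689, so a = μ·72.8689 = 43.72 and b = (1−μ)·72.8689 = 29.15.

a = 43.72, b = 29.15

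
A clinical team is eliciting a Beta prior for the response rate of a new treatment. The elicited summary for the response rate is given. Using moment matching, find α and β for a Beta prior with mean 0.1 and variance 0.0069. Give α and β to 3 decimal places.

α = 1.204, β = 10.839

Let s = α+β. The Beta variance is μ(1−μ)/(s+1).
So s+1 = μ(1−μ)/σ² = (0.1×0.9)/0.0069 = 0.09/0.0069 = 13.0435, giving s = 12.0435.
Then α = μs = 0.1×12.0435 = 1.204 and β = (1−μ)s = 0.9×12.0435 = 10.839.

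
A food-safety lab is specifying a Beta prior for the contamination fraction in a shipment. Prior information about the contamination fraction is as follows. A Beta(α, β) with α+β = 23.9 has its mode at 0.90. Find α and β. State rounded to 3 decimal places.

Since the density peak of Beta(α,β) is at (α−1)/(α+β−2),
α = 1 + 0.90(23.9−2) = 20.710 and β = 23.9 − 20.710 = 3.190.

α = 20.710, β = 3.190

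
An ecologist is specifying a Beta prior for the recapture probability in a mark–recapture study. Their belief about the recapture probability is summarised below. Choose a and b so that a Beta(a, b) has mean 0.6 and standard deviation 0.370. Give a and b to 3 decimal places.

First σ² = 0.136900. Setting a = μn, b = (1−μ)n with n = a+b,
μ(1−μ)/(n+1) = 0.136900 ⇒ n+1 = 0.24/0.136900 = 1.7531 ⇒ n = 0.7531.
Hence a = 0.6×0.7531 = 0.452, b = 0.4×0.7531 = 0.301.

a = 0.452, b = 0.301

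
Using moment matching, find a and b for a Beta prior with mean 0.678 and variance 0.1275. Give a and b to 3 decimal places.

Write ν = a+b; then a = μν and Var = μ(1−μ)/(ν+1).
ν = μ(1−μ)/Var − 1 = 0.218316/0.1275 − 1 = 0.7123.
a = 0.678·0.7123 = 0.483, b = 0.322·0.7123 = 0.229.

a = 0.483, b = 0.229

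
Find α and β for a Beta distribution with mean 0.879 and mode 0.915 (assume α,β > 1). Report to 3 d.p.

With s = α+β: μ = α/s and mode = (α−1)/(s−2). Eliminating α = μs,
μs − 1 = m(s−2) ⇒ s(μ−m) = 1−2m ⇒ s = -0.830/-0.036 = 23.0556.
So α = μs = 20.266, β = (1−μ)s = 2.790.

α = 20.266, β = 2.790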